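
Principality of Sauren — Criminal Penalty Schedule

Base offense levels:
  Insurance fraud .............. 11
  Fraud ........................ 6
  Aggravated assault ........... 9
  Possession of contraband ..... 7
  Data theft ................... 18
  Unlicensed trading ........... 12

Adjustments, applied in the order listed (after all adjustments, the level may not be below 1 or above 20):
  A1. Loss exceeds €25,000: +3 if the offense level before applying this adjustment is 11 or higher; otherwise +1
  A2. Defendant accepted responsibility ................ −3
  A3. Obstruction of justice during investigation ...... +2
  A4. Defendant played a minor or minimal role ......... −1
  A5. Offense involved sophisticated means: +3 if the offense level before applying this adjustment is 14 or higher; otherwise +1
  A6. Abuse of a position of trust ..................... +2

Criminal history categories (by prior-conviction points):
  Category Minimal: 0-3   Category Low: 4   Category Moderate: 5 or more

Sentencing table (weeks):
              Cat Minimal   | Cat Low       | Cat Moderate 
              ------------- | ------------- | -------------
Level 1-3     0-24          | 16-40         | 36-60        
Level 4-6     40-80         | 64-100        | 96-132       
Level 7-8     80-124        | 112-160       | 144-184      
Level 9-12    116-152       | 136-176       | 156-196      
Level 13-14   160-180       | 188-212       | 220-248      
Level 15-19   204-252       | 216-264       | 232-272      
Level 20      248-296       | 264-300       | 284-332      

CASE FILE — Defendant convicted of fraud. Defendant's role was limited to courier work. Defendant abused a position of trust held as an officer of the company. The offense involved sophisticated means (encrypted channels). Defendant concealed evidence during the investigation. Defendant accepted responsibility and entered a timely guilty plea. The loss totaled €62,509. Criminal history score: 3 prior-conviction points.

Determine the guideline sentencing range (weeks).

80-124 weeks

Base offense level for fraud: 6.
A1 applies (level before this adjustment is 6 < 11, so +1): 6 + 1 = 7.
A2 applies: 7 − 3 = 4.
A3 applies: 4 + 2 = 6.
A4 applies: 6 − 1 = 5.
A5 applies (level before this adjustment is 5 < 14, so +1): 5 + 1 = 6.
A6 applies: 6 + 2 = 8.
Final offense level: 8.
Criminal history: 3 prior points → Category Minimal (0-3).
Level 8 falls in the 7-8 band.
Grid: Level 7-8 × Category Minimal = 80-124 weeks.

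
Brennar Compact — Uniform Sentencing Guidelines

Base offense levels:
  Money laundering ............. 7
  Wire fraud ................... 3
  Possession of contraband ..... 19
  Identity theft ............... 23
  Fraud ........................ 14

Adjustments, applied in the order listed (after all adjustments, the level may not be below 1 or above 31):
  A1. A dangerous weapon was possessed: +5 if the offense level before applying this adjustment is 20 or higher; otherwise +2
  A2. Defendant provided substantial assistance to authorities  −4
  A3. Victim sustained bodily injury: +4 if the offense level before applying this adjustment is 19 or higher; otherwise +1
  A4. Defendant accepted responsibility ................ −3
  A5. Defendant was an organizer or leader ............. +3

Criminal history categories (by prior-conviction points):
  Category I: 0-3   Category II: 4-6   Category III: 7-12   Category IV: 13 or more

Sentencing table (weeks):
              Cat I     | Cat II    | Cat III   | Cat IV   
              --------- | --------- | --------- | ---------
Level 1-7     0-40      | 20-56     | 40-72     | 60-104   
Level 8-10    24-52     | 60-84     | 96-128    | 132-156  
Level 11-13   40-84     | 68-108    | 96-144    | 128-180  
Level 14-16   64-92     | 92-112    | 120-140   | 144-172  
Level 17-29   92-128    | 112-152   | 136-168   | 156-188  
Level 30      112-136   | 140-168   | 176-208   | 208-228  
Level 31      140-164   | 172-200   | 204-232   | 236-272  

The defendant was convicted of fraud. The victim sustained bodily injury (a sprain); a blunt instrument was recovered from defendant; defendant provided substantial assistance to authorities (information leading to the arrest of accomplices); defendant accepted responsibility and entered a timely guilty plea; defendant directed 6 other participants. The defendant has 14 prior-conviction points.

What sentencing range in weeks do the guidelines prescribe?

128-180 weeks

Base offense level for fraud: 14.
A1 applies (level before this adjustment is 14 < 20, so +2): 14 + 2 = 16.
A2 applies: 16 − 4 = 12.
A3 applies (level before this adjustment is 12 < 19, so +1): 12 + 1 = 13.
A4 applies: 13 − 3 = 10.
A5 applies: 10 + 3 = 13.
Final offense level: 13.
Criminal history: 14 prior points → Category IV (13+).
Level 13 falls in the 11-13 band.
Grid: Level 11-13 × Category IV = 128-180 weeks.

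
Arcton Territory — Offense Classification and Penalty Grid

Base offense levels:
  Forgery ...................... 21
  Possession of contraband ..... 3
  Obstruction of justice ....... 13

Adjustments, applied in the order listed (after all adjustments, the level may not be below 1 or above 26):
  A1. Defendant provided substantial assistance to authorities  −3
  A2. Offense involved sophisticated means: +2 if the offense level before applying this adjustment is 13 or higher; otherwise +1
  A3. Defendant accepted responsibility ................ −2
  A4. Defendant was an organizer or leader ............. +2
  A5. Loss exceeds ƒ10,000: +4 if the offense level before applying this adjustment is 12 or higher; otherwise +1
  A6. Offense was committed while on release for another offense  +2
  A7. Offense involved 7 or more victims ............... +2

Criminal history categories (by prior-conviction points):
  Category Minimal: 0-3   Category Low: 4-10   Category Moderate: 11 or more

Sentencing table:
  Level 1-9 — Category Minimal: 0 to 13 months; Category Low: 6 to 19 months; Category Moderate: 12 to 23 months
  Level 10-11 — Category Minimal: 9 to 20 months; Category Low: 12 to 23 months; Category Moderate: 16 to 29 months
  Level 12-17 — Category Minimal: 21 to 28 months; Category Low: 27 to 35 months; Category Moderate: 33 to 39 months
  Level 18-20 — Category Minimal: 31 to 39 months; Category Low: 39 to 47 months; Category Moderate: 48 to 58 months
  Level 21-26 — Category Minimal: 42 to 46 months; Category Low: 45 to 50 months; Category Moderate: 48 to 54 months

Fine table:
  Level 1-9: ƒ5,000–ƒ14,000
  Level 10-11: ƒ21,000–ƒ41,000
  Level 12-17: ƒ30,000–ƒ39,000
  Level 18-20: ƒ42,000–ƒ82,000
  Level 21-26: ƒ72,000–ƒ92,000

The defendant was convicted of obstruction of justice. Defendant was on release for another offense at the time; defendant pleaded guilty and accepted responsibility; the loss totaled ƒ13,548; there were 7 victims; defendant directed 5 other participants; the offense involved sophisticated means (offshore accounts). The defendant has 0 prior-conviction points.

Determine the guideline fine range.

Base offense level for obstruction of justice: 13.
A1 does not apply.
A2 applies (level before this adjustment is 13 ≥ 13, so +2): 13 + 2 = 15.
A3 applies: 15 − 2 = 13.
A4 applies: 13 + 2 = 15.
A5 applies (level before this adjustment is 15 ≥ 12, so +4): 15 + 4 = 19.
A6 applies: 19 + 2 = 21.
A7 applies: 21 + 2 = 23.
Final offense level: 23.
Level 23 falls in the 21-26 band.
Fine table: Level 21-26 → ƒ72,000–ƒ92,000.

ƒ72,000–ƒ92,000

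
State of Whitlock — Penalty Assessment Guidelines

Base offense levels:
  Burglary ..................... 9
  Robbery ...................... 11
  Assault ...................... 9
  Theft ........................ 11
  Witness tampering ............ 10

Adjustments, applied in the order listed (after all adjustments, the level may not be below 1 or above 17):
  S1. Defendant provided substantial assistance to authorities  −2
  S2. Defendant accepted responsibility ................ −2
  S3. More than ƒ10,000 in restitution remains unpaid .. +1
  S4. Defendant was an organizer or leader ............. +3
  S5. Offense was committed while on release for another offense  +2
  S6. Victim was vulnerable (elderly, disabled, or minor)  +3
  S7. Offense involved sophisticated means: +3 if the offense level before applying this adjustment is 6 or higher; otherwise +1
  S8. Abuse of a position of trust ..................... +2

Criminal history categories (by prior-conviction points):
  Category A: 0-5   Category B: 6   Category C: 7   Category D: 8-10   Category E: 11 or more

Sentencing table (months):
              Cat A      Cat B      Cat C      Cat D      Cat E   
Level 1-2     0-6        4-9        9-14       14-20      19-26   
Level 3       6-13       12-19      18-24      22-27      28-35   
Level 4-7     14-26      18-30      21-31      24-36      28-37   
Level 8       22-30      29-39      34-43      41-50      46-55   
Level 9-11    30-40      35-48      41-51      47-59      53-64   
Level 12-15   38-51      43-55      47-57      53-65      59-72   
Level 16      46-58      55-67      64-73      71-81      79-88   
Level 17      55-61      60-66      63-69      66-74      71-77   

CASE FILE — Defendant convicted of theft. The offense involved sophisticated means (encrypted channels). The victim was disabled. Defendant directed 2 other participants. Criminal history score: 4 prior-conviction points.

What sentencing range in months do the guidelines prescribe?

55-61 months

Base offense level for theft: 11.
S1 does not apply.
S2 does not apply.
S4 applies: 11 + 3 = 14.
S6 applies: 14 + 3 = 17.
S7 applies (level before this adjustment is 17 ≥ 6, so +3): 17 + 3 = 20.
Level 20 exceeds the maximum of 17; capped at 17.
Final offense level: 17.
Criminal history: 4 prior points → Category A (0-5).
Level 17 falls in the 17 band.
Grid: Level 17 × Category A = 55-61 months.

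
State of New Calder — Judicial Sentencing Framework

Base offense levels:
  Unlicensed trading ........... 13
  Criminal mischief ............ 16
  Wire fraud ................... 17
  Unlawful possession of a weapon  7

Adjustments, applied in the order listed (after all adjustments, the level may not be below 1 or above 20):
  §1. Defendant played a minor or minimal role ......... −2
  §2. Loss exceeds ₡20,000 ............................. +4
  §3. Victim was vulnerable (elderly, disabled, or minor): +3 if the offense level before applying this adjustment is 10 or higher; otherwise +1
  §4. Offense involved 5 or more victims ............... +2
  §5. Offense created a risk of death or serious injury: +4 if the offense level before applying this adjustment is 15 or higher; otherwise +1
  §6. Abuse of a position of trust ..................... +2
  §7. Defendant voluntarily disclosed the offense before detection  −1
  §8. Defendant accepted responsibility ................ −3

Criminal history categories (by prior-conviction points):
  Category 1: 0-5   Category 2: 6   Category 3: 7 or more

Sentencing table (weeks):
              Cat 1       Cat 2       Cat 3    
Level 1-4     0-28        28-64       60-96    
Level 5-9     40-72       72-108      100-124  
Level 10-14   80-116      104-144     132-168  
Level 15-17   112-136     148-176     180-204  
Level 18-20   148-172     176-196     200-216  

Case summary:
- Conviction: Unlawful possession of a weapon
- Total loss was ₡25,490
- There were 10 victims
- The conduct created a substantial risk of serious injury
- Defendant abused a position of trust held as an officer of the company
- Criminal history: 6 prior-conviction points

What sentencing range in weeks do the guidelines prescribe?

Base offense level for unlawful possession of a weapon: 7.
§2 applies: 7 + 4 = 11.
§4 applies: 11 + 2 = 13.
§5 applies (level before this adjustment is 13 < 15, so +1): 13 + 1 = 14.
§6 applies: 14 + 2 = 16.
§7 does not apply.
§8 does not apply.
Final offense level: 16.
Criminal history: 6 prior points → Category 2 (6).
Level 16 falls in the 15-17 band.
Grid: Level 15-17 × Category 2 = 148-176 weeks.

148-176 weeks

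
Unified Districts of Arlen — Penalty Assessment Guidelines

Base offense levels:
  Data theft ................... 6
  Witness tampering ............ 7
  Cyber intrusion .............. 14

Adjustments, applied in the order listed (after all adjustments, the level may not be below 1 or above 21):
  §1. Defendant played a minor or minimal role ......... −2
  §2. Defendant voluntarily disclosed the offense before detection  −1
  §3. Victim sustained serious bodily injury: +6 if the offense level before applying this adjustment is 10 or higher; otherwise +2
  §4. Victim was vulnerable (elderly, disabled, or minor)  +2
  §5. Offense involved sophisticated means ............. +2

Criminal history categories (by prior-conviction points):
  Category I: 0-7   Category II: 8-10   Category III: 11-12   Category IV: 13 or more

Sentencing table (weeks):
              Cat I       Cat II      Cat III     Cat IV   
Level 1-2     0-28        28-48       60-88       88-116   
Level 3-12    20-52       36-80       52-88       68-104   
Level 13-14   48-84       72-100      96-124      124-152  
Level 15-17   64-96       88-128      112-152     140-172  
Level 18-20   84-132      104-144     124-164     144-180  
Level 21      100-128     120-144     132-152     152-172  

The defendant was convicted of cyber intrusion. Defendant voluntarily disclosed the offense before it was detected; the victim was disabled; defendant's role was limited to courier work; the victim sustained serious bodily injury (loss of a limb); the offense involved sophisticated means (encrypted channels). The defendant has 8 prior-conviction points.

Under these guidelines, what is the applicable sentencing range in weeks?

Base offense level for cyber intrusion: 14.
§1 applies: 14 − 2 = 12.
§2 applies: 12 − 1 = 11.
§3 applies (level before this adjustment is 11 ≥ 10, so +6): 11 + 6 = 17.
§4 applies: 17 + 2 = 19.
§5 applies: 19 + 2 = 21.
Final offense level: 21.
Criminal history: 8 prior points → Category II (8-10).
Level 21 falls in the 21 band.
Grid: Level 21 × Category II = 120-144 weeks.

120-144 weeks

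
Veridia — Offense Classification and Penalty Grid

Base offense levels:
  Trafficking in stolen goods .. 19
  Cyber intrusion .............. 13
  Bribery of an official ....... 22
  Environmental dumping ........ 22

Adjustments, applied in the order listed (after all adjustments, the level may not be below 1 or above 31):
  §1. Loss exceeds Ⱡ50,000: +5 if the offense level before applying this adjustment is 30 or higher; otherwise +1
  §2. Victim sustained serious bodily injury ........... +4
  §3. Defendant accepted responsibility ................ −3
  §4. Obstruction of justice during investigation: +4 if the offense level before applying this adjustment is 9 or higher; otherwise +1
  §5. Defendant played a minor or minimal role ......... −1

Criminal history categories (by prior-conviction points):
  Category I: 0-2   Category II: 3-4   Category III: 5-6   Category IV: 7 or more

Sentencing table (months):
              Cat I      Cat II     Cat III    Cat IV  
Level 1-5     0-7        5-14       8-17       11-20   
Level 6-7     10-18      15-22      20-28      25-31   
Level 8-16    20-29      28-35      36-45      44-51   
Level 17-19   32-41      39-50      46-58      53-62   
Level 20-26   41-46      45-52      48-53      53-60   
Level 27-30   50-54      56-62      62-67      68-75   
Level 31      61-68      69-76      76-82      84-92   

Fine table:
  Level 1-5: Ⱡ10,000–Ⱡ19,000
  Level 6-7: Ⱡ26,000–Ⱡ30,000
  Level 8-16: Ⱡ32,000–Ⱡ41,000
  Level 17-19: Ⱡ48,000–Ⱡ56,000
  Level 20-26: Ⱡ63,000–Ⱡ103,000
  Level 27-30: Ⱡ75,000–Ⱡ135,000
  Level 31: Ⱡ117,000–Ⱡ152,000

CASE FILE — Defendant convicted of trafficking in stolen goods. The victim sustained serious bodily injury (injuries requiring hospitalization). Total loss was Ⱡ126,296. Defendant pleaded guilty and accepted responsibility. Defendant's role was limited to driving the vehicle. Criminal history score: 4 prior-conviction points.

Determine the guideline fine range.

Ⱡ63,000–Ⱡ103,000

Base offense level for trafficking in stolen goods: 19.
§1 applies (level before this adjustment is 19 < 30, so +1): 19 + 1 = 20.
§2 applies: 20 + 4 = 24.
§3 applies: 24 − 3 = 21.
§4 does not apply.
§5 applies: 21 − 1 = 20.
Final offense level: 20.
Level 20 falls in the 20-26 band.
Fine table: Level 20-26 → Ⱡ63,000–Ⱡ103,000.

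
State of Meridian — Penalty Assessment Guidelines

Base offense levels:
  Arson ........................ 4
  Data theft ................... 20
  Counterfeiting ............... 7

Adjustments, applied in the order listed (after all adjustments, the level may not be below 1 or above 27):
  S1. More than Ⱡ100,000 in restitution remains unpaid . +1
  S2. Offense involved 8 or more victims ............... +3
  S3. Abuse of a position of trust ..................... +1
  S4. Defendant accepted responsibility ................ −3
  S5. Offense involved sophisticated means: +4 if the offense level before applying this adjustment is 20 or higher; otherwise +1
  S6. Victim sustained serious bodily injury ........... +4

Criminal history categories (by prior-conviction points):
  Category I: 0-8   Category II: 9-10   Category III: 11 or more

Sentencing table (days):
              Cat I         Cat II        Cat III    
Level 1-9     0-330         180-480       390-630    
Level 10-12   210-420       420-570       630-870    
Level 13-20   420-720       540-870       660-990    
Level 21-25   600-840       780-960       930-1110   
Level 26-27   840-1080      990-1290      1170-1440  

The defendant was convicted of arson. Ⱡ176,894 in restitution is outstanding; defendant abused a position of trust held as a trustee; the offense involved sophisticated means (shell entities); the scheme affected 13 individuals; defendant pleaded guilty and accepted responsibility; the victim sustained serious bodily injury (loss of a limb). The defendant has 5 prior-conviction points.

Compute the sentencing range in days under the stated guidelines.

210-420 days

Base offense level for arson: 4.
S1 applies: 4 + 1 = 5.
S2 applies: 5 + 3 = 8.
S3 applies: 8 + 1 = 9.
S4 applies: 9 − 3 = 6.
S5 applies (level before this adjustment is 6 < 20, so +1): 6 + 1 = 7.
S6 applies: 7 + 4 = 11.
Final offense level: 11.
Criminal history: 5 prior points → Category I (0-8).
Level 11 falls in the 10-12 band.
Grid: Level 10-12 × Category I = 210-420 days.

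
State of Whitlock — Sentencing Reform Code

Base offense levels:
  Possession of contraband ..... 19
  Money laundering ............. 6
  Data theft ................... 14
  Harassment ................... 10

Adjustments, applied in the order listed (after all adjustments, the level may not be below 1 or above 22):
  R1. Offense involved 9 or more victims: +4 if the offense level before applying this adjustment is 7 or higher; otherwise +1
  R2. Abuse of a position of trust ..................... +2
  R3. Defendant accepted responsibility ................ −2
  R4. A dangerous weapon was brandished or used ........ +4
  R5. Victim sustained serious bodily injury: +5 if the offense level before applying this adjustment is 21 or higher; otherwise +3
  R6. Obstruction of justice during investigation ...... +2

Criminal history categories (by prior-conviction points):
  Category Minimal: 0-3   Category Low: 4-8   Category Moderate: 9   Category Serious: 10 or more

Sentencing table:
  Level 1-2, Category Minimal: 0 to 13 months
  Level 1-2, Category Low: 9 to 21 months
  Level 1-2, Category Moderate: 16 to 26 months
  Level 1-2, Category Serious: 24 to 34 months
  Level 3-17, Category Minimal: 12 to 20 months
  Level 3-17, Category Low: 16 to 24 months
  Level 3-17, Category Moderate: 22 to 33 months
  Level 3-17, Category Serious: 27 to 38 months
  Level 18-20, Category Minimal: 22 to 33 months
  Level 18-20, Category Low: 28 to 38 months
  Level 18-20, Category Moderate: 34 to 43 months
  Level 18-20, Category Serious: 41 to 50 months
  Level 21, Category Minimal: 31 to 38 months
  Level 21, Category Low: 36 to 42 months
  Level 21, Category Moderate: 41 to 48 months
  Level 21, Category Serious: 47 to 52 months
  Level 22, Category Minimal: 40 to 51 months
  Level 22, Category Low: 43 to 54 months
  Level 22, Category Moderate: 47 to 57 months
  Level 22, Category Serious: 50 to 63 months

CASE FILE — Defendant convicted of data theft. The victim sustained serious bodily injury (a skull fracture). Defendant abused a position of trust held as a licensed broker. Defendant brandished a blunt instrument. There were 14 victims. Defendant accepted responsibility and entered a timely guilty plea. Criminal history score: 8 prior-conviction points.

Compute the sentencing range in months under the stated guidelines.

Base offense level for data theft: 14.
R1 applies (level before this adjustment is 14 ≥ 7, so +4): 14 + 4 = 18.
R2 applies: 18 + 2 = 20.
R3 applies: 20 − 2 = 18.
R4 applies: 18 + 4 = 22.
R5 applies (level before this adjustment is 22 ≥ 21, so +5): 22 + 5 = 27.
R6 does not apply.
Level 27 exceeds the maximum of 22; capped at 22.
Final offense level: 22.
Criminal history: 8 prior points → Category Low (4-8).
Level 22 falls in the 22 band.
Grid: Level 22 × Category Low = 43-54 months.

43-54 months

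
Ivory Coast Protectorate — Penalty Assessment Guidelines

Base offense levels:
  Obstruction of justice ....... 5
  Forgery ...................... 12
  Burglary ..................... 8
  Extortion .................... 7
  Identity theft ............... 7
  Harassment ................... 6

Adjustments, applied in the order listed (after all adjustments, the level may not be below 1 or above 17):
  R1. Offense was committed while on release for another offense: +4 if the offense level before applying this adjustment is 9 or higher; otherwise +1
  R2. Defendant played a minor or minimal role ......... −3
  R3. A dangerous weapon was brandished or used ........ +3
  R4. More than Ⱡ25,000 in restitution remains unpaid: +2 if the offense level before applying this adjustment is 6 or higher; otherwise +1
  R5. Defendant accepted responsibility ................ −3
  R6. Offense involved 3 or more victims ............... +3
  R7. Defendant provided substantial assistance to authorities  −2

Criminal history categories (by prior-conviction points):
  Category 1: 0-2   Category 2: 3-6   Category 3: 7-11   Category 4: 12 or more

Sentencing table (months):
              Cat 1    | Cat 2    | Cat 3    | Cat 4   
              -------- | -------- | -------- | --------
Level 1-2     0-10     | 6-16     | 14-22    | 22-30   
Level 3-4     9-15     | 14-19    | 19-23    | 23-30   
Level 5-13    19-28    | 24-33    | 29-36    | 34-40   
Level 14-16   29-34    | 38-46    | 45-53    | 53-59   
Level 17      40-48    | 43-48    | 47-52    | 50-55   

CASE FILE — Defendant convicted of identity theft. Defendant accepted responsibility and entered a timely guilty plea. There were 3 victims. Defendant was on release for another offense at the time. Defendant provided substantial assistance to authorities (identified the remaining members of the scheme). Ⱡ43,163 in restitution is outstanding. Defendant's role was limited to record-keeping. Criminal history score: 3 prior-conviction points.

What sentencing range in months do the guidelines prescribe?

Base offense level for identity theft: 7.
R1 applies (level before this adjustment is 7 < 9, so +1): 7 + 1 = 8.
R2 applies: 8 − 3 = 5.
R4 applies (level before this adjustment is 5 < 6, so +1): 5 + 1 = 6.
R5 applies: 6 − 3 = 3.
R6 applies: 3 + 3 = 6.
R7 applies: 6 − 2 = 4.
Final offense level: 4.
Criminal history: 3 prior points → Category 2 (3-6).
Level 4 falls in the 3-4 band.
Grid: Level 3-4 × Category 2 = 14-19 months.

14-19 months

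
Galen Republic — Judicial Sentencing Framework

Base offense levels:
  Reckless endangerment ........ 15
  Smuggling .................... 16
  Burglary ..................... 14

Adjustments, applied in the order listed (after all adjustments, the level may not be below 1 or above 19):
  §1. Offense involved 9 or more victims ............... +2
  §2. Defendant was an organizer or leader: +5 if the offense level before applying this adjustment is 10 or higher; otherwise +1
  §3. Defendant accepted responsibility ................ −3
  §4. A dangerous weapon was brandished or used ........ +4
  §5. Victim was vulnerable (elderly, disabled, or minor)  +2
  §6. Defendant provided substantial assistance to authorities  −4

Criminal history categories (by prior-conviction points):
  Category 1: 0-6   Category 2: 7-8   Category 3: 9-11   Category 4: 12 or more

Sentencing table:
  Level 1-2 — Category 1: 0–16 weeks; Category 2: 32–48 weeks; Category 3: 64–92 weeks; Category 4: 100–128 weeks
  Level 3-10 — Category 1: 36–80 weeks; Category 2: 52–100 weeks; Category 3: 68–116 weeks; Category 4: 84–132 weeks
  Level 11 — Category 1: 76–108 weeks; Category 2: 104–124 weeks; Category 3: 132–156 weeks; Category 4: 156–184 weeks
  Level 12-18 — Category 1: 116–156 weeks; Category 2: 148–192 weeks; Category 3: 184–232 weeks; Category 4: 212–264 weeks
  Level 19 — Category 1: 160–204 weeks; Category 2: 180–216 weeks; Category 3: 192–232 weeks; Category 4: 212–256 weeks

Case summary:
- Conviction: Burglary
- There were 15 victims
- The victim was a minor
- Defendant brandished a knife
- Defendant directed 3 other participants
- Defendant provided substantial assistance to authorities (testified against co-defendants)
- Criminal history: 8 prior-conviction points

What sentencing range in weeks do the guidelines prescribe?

180-216 weeks

Base offense level for burglary: 14.
§1 applies: 14 + 2 = 16.
§2 applies (level before this adjustment is 16 ≥ 10, so +5): 16 + 5 = 21.
§4 applies: 21 + 4 = 25.
§5 applies: 25 + 2 = 27.
§6 applies: 27 − 4 = 23.
Level 23 exceeds the maximum of 19; capped at 19.
Final offense level: 19.
Criminal history: 8 prior points → Category 2 (7-8).
Level 19 falls in the 19 band.
Grid: Level 19 × Category 2 = 180-216 weeks.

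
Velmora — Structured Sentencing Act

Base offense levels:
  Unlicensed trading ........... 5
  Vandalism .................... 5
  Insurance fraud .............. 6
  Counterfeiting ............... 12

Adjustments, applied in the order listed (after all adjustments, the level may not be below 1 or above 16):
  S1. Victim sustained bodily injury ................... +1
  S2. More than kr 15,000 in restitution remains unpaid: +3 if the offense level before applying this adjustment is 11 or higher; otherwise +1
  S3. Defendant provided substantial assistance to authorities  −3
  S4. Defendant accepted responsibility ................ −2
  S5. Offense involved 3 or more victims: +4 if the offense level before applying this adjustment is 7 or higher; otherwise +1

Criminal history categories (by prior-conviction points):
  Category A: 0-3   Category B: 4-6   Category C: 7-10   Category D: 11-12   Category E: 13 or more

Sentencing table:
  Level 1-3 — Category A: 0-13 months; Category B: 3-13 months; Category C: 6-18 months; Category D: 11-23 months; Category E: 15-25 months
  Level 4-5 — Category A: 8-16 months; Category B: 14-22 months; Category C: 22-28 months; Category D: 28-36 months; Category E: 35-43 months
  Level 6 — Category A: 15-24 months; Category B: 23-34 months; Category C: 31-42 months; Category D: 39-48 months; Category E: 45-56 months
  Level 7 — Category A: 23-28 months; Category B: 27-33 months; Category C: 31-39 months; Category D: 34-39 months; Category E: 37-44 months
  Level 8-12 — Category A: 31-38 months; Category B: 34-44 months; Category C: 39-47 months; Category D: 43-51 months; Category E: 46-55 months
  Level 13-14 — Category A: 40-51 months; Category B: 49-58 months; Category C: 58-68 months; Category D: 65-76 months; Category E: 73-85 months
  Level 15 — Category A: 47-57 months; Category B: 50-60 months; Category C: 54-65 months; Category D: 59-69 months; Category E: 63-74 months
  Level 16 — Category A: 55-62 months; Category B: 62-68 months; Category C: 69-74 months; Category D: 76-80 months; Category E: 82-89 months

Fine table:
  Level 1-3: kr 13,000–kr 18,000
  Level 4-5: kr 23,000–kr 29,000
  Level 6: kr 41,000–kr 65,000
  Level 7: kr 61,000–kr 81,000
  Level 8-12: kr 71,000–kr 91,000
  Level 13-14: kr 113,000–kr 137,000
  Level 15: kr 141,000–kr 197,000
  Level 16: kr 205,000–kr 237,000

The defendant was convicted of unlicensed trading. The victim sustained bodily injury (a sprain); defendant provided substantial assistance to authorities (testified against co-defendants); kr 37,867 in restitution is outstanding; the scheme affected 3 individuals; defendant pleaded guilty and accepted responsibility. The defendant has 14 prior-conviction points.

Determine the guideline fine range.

Base offense level for unlicensed trading: 5.
S1 applies: 5 + 1 = 6.
S2 applies (level before this adjustment is 6 < 11, so +1): 6 + 1 = 7.
S3 applies: 7 − 3 = 4.
S4 applies: 4 − 2 = 2.
S5 applies (level before this adjustment is 2 < 7, so +1): 2 + 1 = 3.
Final offense level: 3.
Level 3 falls in the 1-3 band.
Fine table: Level 1-3 → kr 13,000–kr 18,000.

kr 13,000–kr 18,000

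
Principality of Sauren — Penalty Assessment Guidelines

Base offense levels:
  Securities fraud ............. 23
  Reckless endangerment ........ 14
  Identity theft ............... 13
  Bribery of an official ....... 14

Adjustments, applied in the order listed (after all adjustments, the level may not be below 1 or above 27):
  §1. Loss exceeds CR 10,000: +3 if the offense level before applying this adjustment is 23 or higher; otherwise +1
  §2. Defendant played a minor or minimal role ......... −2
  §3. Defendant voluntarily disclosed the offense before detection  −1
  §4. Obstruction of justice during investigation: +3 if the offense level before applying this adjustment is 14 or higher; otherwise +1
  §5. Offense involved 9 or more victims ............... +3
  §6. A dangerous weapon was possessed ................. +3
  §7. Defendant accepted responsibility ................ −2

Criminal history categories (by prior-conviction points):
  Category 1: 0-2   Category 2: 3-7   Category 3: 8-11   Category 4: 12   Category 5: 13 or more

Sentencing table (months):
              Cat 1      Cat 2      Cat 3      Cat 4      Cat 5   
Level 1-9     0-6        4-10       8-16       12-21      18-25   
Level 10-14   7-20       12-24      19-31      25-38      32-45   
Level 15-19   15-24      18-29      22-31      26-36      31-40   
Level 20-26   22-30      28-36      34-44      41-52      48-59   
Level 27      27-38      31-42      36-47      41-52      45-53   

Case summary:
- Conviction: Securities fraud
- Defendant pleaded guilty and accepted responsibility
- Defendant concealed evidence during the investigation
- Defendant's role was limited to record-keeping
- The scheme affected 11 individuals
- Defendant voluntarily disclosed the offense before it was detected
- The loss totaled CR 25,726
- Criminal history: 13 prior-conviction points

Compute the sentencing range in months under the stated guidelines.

45-53 months

Base offense level for securities fraud: 23.
§1 applies (level before this adjustment is 23 ≥ 23, so +3): 23 + 3 = 26.
§2 applies: 26 − 2 = 24.
§3 applies: 24 − 1 = 23.
§4 applies (level before this adjustment is 23 ≥ 14, so +3): 23 + 3 = 26.
§5 applies: 26 + 3 = 29.
§6 does not apply.
§7 applies: 29 − 2 = 27.
Final offense level: 27.
Criminal history: 13 prior points → Category 5 (13+).
Level 27 falls in the 27 band.
Grid: Level 27 × Category 5 = 45-53 months.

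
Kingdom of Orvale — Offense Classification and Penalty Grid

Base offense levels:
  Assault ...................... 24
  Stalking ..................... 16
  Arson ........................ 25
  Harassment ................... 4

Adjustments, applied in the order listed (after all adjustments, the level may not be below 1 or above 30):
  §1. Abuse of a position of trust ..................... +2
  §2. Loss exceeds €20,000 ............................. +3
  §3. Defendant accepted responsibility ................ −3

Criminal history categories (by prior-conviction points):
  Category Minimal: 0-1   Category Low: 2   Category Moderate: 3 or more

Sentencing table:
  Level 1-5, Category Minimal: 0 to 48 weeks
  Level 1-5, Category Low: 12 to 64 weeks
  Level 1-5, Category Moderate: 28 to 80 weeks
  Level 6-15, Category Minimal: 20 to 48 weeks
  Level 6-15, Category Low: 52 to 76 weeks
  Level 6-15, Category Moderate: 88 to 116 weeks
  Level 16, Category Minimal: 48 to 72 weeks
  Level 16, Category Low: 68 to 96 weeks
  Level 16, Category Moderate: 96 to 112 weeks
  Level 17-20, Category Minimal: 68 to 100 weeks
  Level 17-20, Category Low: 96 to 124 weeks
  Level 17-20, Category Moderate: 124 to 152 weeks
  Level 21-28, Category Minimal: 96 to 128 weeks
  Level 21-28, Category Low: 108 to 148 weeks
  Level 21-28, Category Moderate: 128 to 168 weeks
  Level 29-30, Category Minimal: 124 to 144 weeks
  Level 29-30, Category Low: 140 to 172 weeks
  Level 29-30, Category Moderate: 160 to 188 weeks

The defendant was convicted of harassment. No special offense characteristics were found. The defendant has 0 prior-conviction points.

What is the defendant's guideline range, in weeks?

0-48 weeks

Base offense level for harassment: 4.
Final offense level: 4.
Criminal history: 0 prior points → Category Minimal (0-1).
Level 4 falls in the 1-5 band.
Grid: Level 1-5 × Category Minimal = 0-48 weeks.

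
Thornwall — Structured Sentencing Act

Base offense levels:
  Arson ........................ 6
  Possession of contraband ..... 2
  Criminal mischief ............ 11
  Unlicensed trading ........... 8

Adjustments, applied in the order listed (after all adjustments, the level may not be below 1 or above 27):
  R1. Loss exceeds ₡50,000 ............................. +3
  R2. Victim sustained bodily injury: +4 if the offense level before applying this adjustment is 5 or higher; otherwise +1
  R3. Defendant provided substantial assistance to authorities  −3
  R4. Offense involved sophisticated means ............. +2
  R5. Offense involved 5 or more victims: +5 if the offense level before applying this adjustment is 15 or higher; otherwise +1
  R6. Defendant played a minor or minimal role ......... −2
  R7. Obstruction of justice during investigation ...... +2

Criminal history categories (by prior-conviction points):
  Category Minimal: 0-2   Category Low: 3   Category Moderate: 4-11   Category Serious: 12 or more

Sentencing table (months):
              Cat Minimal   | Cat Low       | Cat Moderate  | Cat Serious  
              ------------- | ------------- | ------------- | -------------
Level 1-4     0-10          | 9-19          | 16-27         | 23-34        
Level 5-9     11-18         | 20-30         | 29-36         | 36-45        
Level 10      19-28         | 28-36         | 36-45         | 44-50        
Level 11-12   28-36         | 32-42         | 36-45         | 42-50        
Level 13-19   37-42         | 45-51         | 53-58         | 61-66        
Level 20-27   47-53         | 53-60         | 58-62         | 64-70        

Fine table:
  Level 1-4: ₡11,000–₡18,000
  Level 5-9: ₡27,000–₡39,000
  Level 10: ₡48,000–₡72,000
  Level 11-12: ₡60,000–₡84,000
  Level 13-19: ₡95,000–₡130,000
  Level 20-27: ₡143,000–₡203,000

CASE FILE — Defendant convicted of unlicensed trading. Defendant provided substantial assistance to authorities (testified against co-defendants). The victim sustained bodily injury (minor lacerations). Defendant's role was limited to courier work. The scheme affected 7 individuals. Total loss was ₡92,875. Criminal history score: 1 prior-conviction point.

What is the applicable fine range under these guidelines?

₡60,000–₡84,000

Base offense level for unlicensed trading: 8.
R1 applies: 8 + 3 = 11.
R2 applies (level before this adjustment is 11 ≥ 5, so +4): 11 + 4 = 15.
R3 applies: 15 − 3 = 12.
R4 does not apply.
R5 applies (level before this adjustment is 12 < 15, so +1): 12 + 1 = 13.
R6 applies: 13 − 2 = 11.
Final offense level: 11.
Level 11 falls in the 11-12 band.
Fine table: Level 11-12 → ₡60,000–₡84,000.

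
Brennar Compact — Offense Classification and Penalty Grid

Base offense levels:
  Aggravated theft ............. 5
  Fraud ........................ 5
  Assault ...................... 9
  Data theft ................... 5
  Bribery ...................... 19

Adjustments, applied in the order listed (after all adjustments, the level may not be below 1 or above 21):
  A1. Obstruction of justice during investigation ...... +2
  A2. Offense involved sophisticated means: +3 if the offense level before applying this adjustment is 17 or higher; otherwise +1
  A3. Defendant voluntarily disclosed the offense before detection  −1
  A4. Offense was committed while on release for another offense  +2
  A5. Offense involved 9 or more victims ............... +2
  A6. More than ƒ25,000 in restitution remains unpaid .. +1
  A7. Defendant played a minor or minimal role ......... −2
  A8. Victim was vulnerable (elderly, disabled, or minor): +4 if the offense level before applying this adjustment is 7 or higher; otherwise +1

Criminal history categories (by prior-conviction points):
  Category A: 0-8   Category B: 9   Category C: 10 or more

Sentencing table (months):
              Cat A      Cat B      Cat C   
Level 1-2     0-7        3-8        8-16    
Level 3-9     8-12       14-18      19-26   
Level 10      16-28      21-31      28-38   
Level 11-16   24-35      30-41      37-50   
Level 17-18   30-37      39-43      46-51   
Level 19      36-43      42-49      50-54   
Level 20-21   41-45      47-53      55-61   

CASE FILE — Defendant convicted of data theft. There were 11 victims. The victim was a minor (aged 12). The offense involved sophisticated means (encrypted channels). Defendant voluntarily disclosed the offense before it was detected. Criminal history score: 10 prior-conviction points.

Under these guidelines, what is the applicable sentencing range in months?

37-50 months

Base offense level for data theft: 5.
A1 does not apply.
A2 applies (level before this adjustment is 5 < 17, so +1): 5 + 1 = 6.
A3 applies: 6 − 1 = 5.
A4 does not apply.
A5 applies: 5 + 2 = 7.
A8 applies (level before this adjustment is 7 ≥ 7, so +4): 7 + 4 = 11.
Final offense level: 11.
Criminal history: 10 prior points → Category C (10+).
Level 11 falls in the 11-16 band.
Grid: Level 11-16 × Category C = 37-50 months.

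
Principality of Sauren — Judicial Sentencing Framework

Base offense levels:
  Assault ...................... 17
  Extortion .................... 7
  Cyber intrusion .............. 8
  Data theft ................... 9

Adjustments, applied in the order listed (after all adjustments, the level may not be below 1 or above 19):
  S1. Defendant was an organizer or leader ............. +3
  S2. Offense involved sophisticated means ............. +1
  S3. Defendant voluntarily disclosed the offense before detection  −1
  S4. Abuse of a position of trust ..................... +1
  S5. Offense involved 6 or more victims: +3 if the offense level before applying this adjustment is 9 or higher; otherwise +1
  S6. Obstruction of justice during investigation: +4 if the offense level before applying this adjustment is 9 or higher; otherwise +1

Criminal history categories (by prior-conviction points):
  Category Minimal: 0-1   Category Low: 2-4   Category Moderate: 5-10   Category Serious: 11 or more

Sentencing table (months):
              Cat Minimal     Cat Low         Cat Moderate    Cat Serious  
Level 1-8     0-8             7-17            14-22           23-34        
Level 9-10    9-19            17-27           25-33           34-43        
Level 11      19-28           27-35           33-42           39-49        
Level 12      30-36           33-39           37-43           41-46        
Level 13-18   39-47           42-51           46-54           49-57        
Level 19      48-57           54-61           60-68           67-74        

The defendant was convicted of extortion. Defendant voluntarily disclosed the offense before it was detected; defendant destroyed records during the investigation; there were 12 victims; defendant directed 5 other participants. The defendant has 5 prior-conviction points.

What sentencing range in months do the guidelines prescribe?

Base offense level for extortion: 7.
S1 applies: 7 + 3 = 10.
S2 does not apply.
S3 applies: 10 − 1 = 9.
S5 applies (level before this adjustment is 9 ≥ 9, so +3): 9 + 3 = 12.
S6 applies (level before this adjustment is 12 ≥ 9, so +4): 12 + 4 = 16.
Final offense level: 16.
Criminal history: 5 prior points → Category Moderate (5-10).
Level 16 falls in the 13-18 band.
Grid: Level 13-18 × Category Moderate = 46-54 months.

46-54 months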